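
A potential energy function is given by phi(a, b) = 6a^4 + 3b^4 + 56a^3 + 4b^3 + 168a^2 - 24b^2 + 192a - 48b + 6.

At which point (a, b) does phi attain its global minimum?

(-4, 2)

phi(a,b) separates as P(a) + Q(b) + 6, so its minimum is min P + min Q + 6.
P'(a) = 24(a + 1)(a + 2)(a + 4) vanishes at a ∈ {-4, -2, -1}; Q'(b) = 12(b - 2)(b + 1)(b + 2) vanishes at b ∈ {-2, -1, 2}.
Local minima of P (where P''>0): P(-4)=-128, P(-1)=-74. Local minima of Q: Q(-2)=16, Q(2)=-112.
So the global minimum of phi is P(-4) + Q(2) + 6 = -128 − 112 + 6 = -234, attained at (-4, 2).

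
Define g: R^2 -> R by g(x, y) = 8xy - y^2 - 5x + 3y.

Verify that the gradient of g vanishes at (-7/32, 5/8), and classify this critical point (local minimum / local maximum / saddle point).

saddle point

∇g = (8y - 5, 8x - 2y + 3); substituting (-7/32, 5/8) gives ∇g = (0, 0), so (-7/32, 5/8) is indeed a critical point.
The Hessian of g is constant: H = [[0, 8], [8, -2]].
det(H) = 0·(-2) − 8² = -64.
Since det(H) < 0, H is indefinite and the critical point is a saddle point.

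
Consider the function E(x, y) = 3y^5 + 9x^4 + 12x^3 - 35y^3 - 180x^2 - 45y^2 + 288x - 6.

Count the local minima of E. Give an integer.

4

E separates as a function of x plus a function of y, so ∇E=0 decouples.
∂E/∂x = 36(x - 2)(x - 1)(x + 4) = 0 at x ∈ {-4, 1, 2}; ∂E/∂y = 15y(y - 3)(y + 1)(y + 2) = 0 at y ∈ {-2, -1, 0, 3}.
The Hessian is diagonal: diag(E_xx, E_yy). Second derivatives: E_xx(-4)=1080, E_xx(1)=-180, E_xx(2)=216; E_yy(-2)=-150, E_yy(-1)=60, E_yy(0)=-90, E_yy(3)=900.
Local minima occur where both diagonal entries positive: (-4, -1), (-4, 3), (2, -1), (2, 3). Count: 4.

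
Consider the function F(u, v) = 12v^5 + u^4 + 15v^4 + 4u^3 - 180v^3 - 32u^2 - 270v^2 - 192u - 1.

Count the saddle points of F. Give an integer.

F separates as a function of u plus a function of v, so ∇F=0 decouples.
∂F/∂u = 4(u - 4)(u + 3)(u + 4) = 0 at u ∈ {-4, -3, 4}; ∂F/∂v = 60v(v - 3)(v + 1)(v + 3) = 0 at v ∈ {-3, -1, 0, 3}.
The Hessian is diagonal: diag(F_uu, F_vv). Second derivatives: F_uu(-4)=32, F_uu(-3)=-28, F_uu(4)=224; F_vv(-3)=-2160, F_vv(-1)=480, F_vv(0)=-540, F_vv(3)=4320.
Saddle points occur where the two diagonal entries have opposite signs: (-4, -3), (-4, 0), (-3, -1), (-3, 3), (4, -3), (4, 0). Count: 6.

6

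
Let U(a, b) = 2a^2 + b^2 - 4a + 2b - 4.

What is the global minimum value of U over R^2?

U(a,b) separates as P(a) + Q(b) − 4, so its minimum is min P + min Q − 4.
P'(a) = 4a - 4 vanishes at a ∈ {1}; Q'(b) = 2b + 2 vanishes at b ∈ {-1}.
Local minima of P (where P''>0): P(1)=-2. Local minima of Q: Q(-1)=-1.
So the global minimum of U is P(1) + Q(-1) − 4 = -2 − 1 − 4 = -7, attained at (1, -1).

-7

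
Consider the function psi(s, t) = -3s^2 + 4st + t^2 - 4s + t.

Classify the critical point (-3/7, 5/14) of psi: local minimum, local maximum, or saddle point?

The Hessian of psi is constant: H = [[-6, 4], [4, 2]].
det(H) = (-6)·2 − 4² = -28.
Since det(H) < 0, H is indefinite and the critical point is a saddle point.

saddle point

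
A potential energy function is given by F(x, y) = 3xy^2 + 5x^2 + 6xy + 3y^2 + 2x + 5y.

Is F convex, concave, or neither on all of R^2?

neither

The term 3xy^2 is cubic, so the Hessian is not constant.
∂²F/∂y² = 6x + 6, which takes both signs as x varies (negative for sufficiently negative x). A diagonal entry of the Hessian changing sign means the Hessian is neither positive- nor negative-semidefinite on all of R^2.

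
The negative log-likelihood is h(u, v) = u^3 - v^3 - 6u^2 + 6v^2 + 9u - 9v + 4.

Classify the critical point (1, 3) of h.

The mixed partial ∂²h/∂u∂v is 0, so the Hessian at any point is diag(h_uu, h_vv) = diag(6(u - 2), 6(-v + 2)).
At (1, 3): H = diag(-6, -6).
Both eigenvalues are negative, so H is negative definite: a local maximum.

local maximum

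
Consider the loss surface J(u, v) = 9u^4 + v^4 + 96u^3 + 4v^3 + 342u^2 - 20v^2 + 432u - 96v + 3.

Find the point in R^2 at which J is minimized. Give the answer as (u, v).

J(u,v) separates as P(u) + Q(v) + 3, so its minimum is min P + min Q + 3.
P'(u) = 36(u + 1)(u + 3)(u + 4) vanishes at u ∈ {-4, -3, -1}; Q'(v) = 4(v - 3)(v + 2)(v + 4) vanishes at v ∈ {-4, -2, 3}.
Local minima of P (where P''>0): P(-4)=-96, P(-1)=-177. Local minima of Q: Q(-4)=64, Q(3)=-279.
So the global minimum of J is P(-1) + Q(3) + 3 = -177 − 279 + 3 = -453, attained at (-1, 3).

(-1, 3)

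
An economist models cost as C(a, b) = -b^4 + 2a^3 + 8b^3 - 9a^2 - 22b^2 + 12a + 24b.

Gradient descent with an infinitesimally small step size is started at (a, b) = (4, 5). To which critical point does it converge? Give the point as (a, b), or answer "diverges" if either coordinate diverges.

C is separable, so gradient descent decouples: a follows -∂C/∂a, b follows -∂C/∂b.
∂C/∂a = 6(a - 2)(a - 1); at a=4 this is 36, so a decreases.
∂C/∂b = -4(b - 3)(b - 2)(b - 1); at b=5 this is -96, so b increases.
The b-coordinate has no critical point in that direction and runs off to infinity.

diverges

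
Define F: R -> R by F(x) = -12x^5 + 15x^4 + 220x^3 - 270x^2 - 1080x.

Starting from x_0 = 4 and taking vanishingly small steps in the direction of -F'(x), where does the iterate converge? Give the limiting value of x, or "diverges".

diverges

F'(x) = -60(x - 3)(x - 2)(x + 1)(x + 3), so F'(4) = -4200.
Gradient descent moves in the -F' direction, i.e. x is increasing.
There is no critical point above x=4, and F' keeps the same sign, so the iterate runs off to +∞.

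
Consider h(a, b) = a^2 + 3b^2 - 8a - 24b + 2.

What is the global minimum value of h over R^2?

h(a,b) separates as P(a) + Q(b) + 2, so its minimum is min P + min Q + 2.
P'(a) = 2a - 8 vanishes at a ∈ {4}; Q'(b) = 6b - 24 vanishes at b ∈ {4}.
Local minima of P (where P''>0): P(4)=-16. Local minima of Q: Q(4)=-48.
So the global minimum of h is P(4) + Q(4) + 2 = -16 − 48 + 2 = -62, attained at (4, 4).

-62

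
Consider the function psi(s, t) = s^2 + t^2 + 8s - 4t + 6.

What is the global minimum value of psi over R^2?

-14

psi(s,t) separates as P(s) + Q(t) + 6, so its minimum is min P + min Q + 6.
P'(s) = 2s + 8 vanishes at s ∈ {-4}; Q'(t) = 2(t - 2) vanishes at t ∈ {2}.
Local minima of P (where P''>0): P(-4)=-16. Local minima of Q: Q(2)=-4.
So the global minimum of psi is P(-4) + Q(2) + 6 = -16 − 4 + 6 = -14, attained at (-4, 2).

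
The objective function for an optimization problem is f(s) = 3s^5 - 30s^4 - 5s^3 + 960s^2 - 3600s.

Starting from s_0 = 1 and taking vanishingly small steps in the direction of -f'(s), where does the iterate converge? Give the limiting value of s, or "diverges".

f'(s) = 15(s - 5)(s - 4)(s - 3)(s + 4), so f'(1) = -1800.
Gradient descent moves in the -f' direction, i.e. s is increasing.
The nearest critical point in that direction is s = 3, where f'' = 210 > 0 (a local minimum). The iterate converges there.

3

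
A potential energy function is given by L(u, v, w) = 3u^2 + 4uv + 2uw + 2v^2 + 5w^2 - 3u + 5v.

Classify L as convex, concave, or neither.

L is quadratic, so its Hessian is the constant matrix H = [[6, 4, 2], [4, 4, 0], [2, 0, 10]].
Leading principal minors: 6, 8, 64.
All positive ⇒ H ≻ 0 ⇒ convex.

convex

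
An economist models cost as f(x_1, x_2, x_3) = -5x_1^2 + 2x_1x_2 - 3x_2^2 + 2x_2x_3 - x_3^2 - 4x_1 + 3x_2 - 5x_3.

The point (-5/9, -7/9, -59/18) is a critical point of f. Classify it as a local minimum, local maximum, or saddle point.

local maximum

The Hessian is constant: H = [[-10, 2, 0], [2, -6, 2], [0, 2, -2]].
Leading principal minors: Δ₁ = -10, Δ₂ = 56, Δ₃ = -72.
The minors alternate sign starting negative (−, +, −), so H is negative definite: a local maximum.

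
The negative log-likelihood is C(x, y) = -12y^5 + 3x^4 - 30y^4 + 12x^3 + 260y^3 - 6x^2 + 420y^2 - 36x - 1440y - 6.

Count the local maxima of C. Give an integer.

C separates as a function of x plus a function of y, so ∇C=0 decouples.
∂C/∂x = 12(x - 1)(x + 1)(x + 3) = 0 at x ∈ {-3, -1, 1}; ∂C/∂y = -60(y - 3)(y - 1)(y + 2)(y + 4) = 0 at y ∈ {-4, -2, 1, 3}.
The Hessian is diagonal: diag(C_xx, C_yy). Second derivatives: C_xx(-3)=96, C_xx(-1)=-48, C_xx(1)=96; C_yy(-4)=4200, C_yy(-2)=-1800, C_yy(1)=1800, C_yy(3)=-4200.
Local maxima occur where both diagonal entries negative: (-1, -2), (-1, 3). Count: 2.

2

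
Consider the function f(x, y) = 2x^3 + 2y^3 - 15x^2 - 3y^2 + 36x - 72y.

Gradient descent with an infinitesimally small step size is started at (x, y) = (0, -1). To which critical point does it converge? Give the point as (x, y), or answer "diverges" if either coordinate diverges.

f is separable, so gradient descent decouples: x follows -∂f/∂x, y follows -∂f/∂y.
∂f/∂x = 6(x - 3)(x - 2); at x=0 this is 36, so x decreases.
∂f/∂y = 6(y - 4)(y + 3); at y=-1 this is -60, so y increases.
The x-coordinate has no critical point in that direction and runs off to infinity.

diverges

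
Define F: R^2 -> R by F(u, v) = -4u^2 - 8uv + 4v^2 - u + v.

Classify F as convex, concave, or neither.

F is quadratic, so its Hessian is the constant matrix H = [[-8, -8], [-8, 8]].
det(H) = -128, tr(H) = 0.
det(H) < 0, so H is indefinite: neither convex nor concave.

neither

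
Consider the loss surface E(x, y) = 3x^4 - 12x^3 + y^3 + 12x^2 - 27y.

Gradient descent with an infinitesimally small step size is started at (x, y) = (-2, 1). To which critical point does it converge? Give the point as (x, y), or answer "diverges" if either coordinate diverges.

E is separable, so gradient descent decouples: x follows -∂E/∂x, y follows -∂E/∂y.
∂E/∂x = 12x(x - 2)(x - 1); at x=-2 this is -288, so x increases.
∂E/∂y = 3(y - 3)(y + 3); at y=1 this is -24, so y increases.
x converges to its nearest critical value 0 (a local min of the x-part); y converges to 3. The iterate converges to (0, 3).

(0, 3)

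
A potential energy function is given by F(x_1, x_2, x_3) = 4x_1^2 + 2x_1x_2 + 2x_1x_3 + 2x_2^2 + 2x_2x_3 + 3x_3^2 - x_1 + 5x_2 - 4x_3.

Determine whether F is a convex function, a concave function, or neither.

convex

F is quadratic, so its Hessian is the constant matrix H = [[8, 2, 2], [2, 4, 2], [2, 2, 6]].
Leading principal minors: 8, 28, 136.
All positive ⇒ H ≻ 0 ⇒ convex.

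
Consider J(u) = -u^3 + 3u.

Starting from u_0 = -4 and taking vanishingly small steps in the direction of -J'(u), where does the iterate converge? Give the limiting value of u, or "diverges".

J'(u) = -3(u - 1)(u + 1), so J'(-4) = -45.
Gradient descent moves in the -J' direction, i.e. u is increasing.
The nearest critical point in that direction is u = -1, where J'' = 6 > 0 (a local minimum). The iterate converges there.

-1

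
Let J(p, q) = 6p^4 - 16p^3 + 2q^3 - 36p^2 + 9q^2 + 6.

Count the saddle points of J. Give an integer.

J separates as a function of p plus a function of q, so ∇J=0 decouples.
∂J/∂p = 24p(p - 3)(p + 1) = 0 at p ∈ {-1, 0, 3}; ∂J/∂q = 6q(q + 3) = 0 at q ∈ {-3, 0}.
The Hessian is diagonal: diag(J_pp, J_qq). Second derivatives: J_pp(-1)=96, J_pp(0)=-72, J_pp(3)=288; J_qq(-3)=-18, J_qq(0)=18.
Saddle points occur where the two diagonal entries have opposite signs: (-1, -3), (0, 0), (3, -3). Count: 3.

3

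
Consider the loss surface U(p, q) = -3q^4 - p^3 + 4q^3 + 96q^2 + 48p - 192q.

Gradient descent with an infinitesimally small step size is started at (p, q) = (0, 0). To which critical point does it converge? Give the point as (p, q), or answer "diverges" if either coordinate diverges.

U is separable, so gradient descent decouples: p follows -∂U/∂p, q follows -∂U/∂q.
∂U/∂p = -3(p - 4)(p + 4); at p=0 this is 48, so p decreases.
∂U/∂q = -12(q - 4)(q - 1)(q + 4); at q=0 this is -192, so q increases.
p converges to its nearest critical value -4 (a local min of the p-part); q converges to 1. The iterate converges to (-4, 1).

(-4, 1)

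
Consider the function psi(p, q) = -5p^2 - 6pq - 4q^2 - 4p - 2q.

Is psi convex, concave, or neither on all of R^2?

psi is quadratic, so its Hessian is the constant matrix H = [[-10, -6], [-6, -8]].
det(H) = 44, tr(H) = -18.
det(H) > 0 and tr(H) < 0, so H is negative definite everywhere: concave.

concave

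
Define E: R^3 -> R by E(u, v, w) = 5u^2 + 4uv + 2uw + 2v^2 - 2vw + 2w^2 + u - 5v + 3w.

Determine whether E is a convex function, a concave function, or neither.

convex

E is quadratic, so its Hessian is the constant matrix H = [[10, 4, 2], [4, 4, -2], [2, -2, 4]].
Leading principal minors: 10, 24, 8.
All positive ⇒ H ≻ 0 ⇒ convex.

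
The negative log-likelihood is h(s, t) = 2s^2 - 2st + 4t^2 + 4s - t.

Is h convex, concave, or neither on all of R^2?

convex

h is quadratic, so its Hessian is the constant matrix H = [[4, -2], [-2, 8]].
det(H) = 28, tr(H) = 12.
det(H) > 0 and tr(H) > 0, so H is positive definite everywhere: convex.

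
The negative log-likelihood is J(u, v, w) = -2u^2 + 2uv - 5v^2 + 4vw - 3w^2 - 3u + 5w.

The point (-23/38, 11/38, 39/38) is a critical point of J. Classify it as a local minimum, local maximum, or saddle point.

local maximum

The Hessian is constant: H = [[-4, 2, 0], [2, -10, 4], [0, 4, -6]].
Leading principal minors: Δ₁ = -4, Δ₂ = 36, Δ₃ = -152.
The minors alternate sign starting negative (−, +, −), so H is negative definite: a local maximum.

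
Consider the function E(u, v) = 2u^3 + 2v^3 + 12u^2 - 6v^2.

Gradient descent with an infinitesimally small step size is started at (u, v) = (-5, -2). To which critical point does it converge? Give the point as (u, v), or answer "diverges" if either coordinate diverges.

diverges

E is separable, so gradient descent decouples: u follows -∂E/∂u, v follows -∂E/∂v.
∂E/∂u = 6u(u + 4); at u=-5 this is 30, so u decreases.
∂E/∂v = 6v(v - 2); at v=-2 this is 48, so v decreases.
The u-coordinate has no critical point in that direction and runs off to infinity.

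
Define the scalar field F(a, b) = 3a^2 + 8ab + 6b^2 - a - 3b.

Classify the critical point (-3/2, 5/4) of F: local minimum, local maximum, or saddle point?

local minimum

The Hessian of F is constant: H = [[6, 8], [8, 12]].
det(H) = 6·12 − 8² = 8.
det(H) > 0 and tr(H) = 18 > 0, so H is positive definite and the point is a local minimum.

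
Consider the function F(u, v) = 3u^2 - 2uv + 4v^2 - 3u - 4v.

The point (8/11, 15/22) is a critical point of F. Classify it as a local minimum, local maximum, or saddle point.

local minimum

The Hessian of F is constant: H = [[6, -2], [-2, 8]].
det(H) = 6·8 − (-2)² = 44.
det(H) > 0 and tr(H) = 14 > 0, so H is positive definite and the point is a local minimum.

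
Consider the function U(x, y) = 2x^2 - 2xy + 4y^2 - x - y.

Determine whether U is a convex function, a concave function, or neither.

U is quadratic, so its Hessian is the constant matrix H = [[4, -2], [-2, 8]].
det(H) = 28, tr(H) = 12.
det(H) > 0 and tr(H) > 0, so H is positive definite everywhere: convex.

convex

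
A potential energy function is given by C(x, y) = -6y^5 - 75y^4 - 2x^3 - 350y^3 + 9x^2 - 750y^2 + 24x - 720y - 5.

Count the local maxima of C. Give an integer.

2

C separates as a function of x plus a function of y, so ∇C=0 decouples.
∂C/∂x = -6(x - 4)(x + 1) = 0 at x ∈ {-1, 4}; ∂C/∂y = -30(y + 1)(y + 2)(y + 3)(y + 4) = 0 at y ∈ {-4, -3, -2, -1}.
The Hessian is diagonal: diag(C_xx, C_yy). Second derivatives: C_xx(-1)=30, C_xx(4)=-30; C_yy(-4)=180, C_yy(-3)=-60, C_yy(-2)=60, C_yy(-1)=-180.
Local maxima occur where both diagonal entries negative: (4, -3), (4, -1). Count: 2.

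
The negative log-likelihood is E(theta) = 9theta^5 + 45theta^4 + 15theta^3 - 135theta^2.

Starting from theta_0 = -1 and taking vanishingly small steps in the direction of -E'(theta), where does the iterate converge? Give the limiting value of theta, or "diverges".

E'(theta) = 45theta(theta - 1)(theta + 2)(theta + 3), so E'(-1) = 180.
Gradient descent moves in the -E' direction, i.e. theta is decreasing.
The nearest critical point in that direction is theta = -2, where E'' = 270 > 0 (a local minimum). The iterate converges there.

-2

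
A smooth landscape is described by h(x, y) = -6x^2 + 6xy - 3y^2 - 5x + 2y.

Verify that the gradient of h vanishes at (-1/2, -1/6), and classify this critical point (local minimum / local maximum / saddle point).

∇h = (-12x + 6y - 5, 6x - 6y + 2); substituting (-1/2, -1/6) gives ∇h = (0, 0), so (-1/2, -1/6) is indeed a critical point.
The Hessian of h is constant: H = [[-12, 6], [6, -6]].
det(H) = (-12)·(-6) − 6² = 36.
det(H) > 0 and tr(H) = -18 < 0, so H is negative definite and the point is a local maximum.

local maximum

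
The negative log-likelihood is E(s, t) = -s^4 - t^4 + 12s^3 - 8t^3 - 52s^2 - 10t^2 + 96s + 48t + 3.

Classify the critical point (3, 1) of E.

The mixed partial ∂²E/∂s∂t is 0, so the Hessian at any point is diag(E_ss, E_tt) = diag(4(-3s^2 + 18s - 26), -4(3t^2 + 12t + 5)).
At (3, 1): H = diag(4, -80).
The eigenvalues have opposite signs, so H is indefinite: a saddle point.

saddle point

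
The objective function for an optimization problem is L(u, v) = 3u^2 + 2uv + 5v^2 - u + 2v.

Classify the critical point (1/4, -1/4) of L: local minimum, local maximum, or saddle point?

The Hessian of L is constant: H = [[6, 2], [2, 10]].
det(H) = 6·10 − 2² = 56.
det(H) > 0 and tr(H) = 16 > 0, so H is positive definite and the point is a local minimum.

local minimum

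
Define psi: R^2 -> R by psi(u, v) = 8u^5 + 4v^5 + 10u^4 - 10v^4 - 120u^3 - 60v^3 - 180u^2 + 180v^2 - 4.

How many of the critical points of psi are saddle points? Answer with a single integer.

8

psi separates as a function of u plus a function of v, so ∇psi=0 decouples.
∂psi/∂u = 40u(u - 3)(u + 1)(u + 3) = 0 at u ∈ {-3, -1, 0, 3}; ∂psi/∂v = 20v(v - 3)(v - 2)(v + 3) = 0 at v ∈ {-3, 0, 2, 3}.
The Hessian is diagonal: diag(psi_uu, psi_vv). Second derivatives: psi_uu(-3)=-1440, psi_uu(-1)=320, psi_uu(0)=-360, psi_uu(3)=2880; psi_vv(-3)=-1800, psi_vv(0)=360, psi_vv(2)=-200, psi_vv(3)=360.
Saddle points occur where the two diagonal entries have opposite signs: (-3, 0), (-3, 3), (-1, -3), (-1, 2), (0, 0), (0, 3), (3, -3), (3, 2). Count: 8.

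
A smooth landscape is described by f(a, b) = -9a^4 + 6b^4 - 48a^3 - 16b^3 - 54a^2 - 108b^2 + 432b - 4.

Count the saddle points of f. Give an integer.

5

f separates as a function of a plus a function of b, so ∇f=0 decouples.
∂f/∂a = -36a(a + 1)(a + 3) = 0 at a ∈ {-3, -1, 0}; ∂f/∂b = 24(b - 3)(b - 2)(b + 3) = 0 at b ∈ {-3, 2, 3}.
The Hessian is diagonal: diag(f_aa, f_bb). Second derivatives: f_aa(-3)=-216, f_aa(-1)=72, f_aa(0)=-108; f_bb(-3)=720, f_bb(2)=-120, f_bb(3)=144.
Saddle points occur where the two diagonal entries have opposite signs: (-3, -3), (-3, 3), (-1, 2), (0, -3), (0, 3). Count: 5.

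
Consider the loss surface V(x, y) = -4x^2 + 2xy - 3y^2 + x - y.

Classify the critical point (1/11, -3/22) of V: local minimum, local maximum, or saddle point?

The Hessian of V is constant: H = [[-8, 2], [2, -6]].
det(H) = (-8)·(-6) − 2² = 44.
det(H) > 0 and tr(H) = -14 < 0, so H is negative definite and the point is a local maximum.

local maximum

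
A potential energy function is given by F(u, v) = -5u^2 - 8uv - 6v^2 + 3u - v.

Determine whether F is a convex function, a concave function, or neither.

concave

F is quadratic, so its Hessian is the constant matrix H = [[-10, -8], [-8, -12]].
det(H) = 56, tr(H) = -22.
det(H) > 0 and tr(H) < 0, so H is negative definite everywhere: concave.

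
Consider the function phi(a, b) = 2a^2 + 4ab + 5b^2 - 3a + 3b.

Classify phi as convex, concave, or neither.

convex

phi is quadratic, so its Hessian is the constant matrix H = [[4, 4], [4, 10]].
det(H) = 24, tr(H) = 14.
det(H) > 0 and tr(H) > 0, so H is positive definite everywhere: convex.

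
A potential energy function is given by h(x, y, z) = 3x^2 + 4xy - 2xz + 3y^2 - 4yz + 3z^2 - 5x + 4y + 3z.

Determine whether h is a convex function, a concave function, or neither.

convex

h is quadratic, so its Hessian is the constant matrix H = [[6, 4, -2], [4, 6, -4], [-2, -4, 6]].
Leading principal minors: 6, 20, 64.
All positive ⇒ H ≻ 0 ⇒ convex.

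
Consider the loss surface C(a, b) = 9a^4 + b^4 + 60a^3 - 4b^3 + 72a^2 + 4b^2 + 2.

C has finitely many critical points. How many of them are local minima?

4

C separates as a function of a plus a function of b, so ∇C=0 decouples.
∂C/∂a = 36a(a + 1)(a + 4) = 0 at a ∈ {-4, -1, 0}; ∂C/∂b = 4b(b - 2)(b - 1) = 0 at b ∈ {0, 1, 2}.
The Hessian is diagonal: diag(C_aa, C_bb). Second derivatives: C_aa(-4)=432, C_aa(-1)=-108, C_aa(0)=144; C_bb(0)=8, C_bb(1)=-4, C_bb(2)=8.
Local minima occur where both diagonal entries positive: (-4, 0), (-4, 2), (0, 0), (0, 2). Count: 4.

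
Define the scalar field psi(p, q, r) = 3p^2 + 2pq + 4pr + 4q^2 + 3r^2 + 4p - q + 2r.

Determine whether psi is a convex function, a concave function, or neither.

psi is quadratic, so its Hessian is the constant matrix H = [[6, 2, 4], [2, 8, 0], [4, 0, 6]].
Leading principal minors: 6, 44, 136.
All positive ⇒ H ≻ 0 ⇒ convex.

convex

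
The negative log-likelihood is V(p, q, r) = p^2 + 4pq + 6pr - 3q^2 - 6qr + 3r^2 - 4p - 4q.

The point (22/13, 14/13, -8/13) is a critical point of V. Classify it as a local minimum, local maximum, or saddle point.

The Hessian is constant: H = [[2, 4, 6], [4, -6, -6], [6, -6, 6]].
Leading principal minors: Δ₁ = 2, Δ₂ = -28, Δ₃ = -312.
The minors fit neither the all-positive nor the alternating-sign pattern, so H is indefinite: a saddle point.

saddle point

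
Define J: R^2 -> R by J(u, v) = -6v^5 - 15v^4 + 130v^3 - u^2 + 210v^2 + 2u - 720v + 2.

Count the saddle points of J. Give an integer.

2

J separates as a function of u plus a function of v, so ∇J=0 decouples.
∂J/∂u = -2(u - 1) = 0 at u ∈ {1}; ∂J/∂v = -30(v - 3)(v - 1)(v + 2)(v + 4) = 0 at v ∈ {-4, -2, 1, 3}.
The Hessian is diagonal: diag(J_uu, J_vv). Second derivatives: J_uu(1)=-2; J_vv(-4)=2100, J_vv(-2)=-900, J_vv(1)=900, J_vv(3)=-2100.
Saddle points occur where the two diagonal entries have opposite signs: (1, -4), (1, 1). Count: 2.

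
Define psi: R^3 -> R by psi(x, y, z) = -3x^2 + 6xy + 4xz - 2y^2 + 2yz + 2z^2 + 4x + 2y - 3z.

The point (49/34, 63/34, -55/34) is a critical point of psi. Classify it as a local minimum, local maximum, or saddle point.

The Hessian is constant: H = [[-6, 6, 4], [6, -4, 2], [4, 2, 4]].
Leading principal minors: Δ₁ = -6, Δ₂ = -12, Δ₃ = 136.
The minors fit neither the all-positive nor the alternating-sign pattern, so H is indefinite: a saddle point.

saddle point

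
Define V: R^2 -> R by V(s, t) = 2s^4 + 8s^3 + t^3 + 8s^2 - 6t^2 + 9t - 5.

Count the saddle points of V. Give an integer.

3

V separates as a function of s plus a function of t, so ∇V=0 decouples.
∂V/∂s = 8s(s + 1)(s + 2) = 0 at s ∈ {-2, -1, 0}; ∂V/∂t = 3(t - 3)(t - 1) = 0 at t ∈ {1, 3}.
The Hessian is diagonal: diag(V_ss, V_tt). Second derivatives: V_ss(-2)=16, V_ss(-1)=-8, V_ss(0)=16; V_tt(1)=-6, V_tt(3)=6.
Saddle points occur where the two diagonal entries have opposite signs: (-2, 1), (-1, 3), (0, 1). Count: 3.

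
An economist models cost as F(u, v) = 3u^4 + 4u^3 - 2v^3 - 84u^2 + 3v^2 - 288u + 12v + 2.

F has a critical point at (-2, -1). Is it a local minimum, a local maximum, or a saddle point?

saddle point

The mixed partial ∂²F/∂u∂v is 0, so the Hessian at any point is diag(F_uu, F_vv) = diag(12(3u^2 + 2u - 14), 6(-2v + 1)).
At (-2, -1): H = diag(-72, 18).
The eigenvalues have opposite signs, so H is indefinite: a saddle point.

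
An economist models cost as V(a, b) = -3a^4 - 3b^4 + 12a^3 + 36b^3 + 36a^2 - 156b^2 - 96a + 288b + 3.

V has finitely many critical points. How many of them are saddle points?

V separates as a function of a plus a function of b, so ∇V=0 decouples.
∂V/∂a = -12(a - 4)(a - 1)(a + 2) = 0 at a ∈ {-2, 1, 4}; ∂V/∂b = -12(b - 4)(b - 3)(b - 2) = 0 at b ∈ {2, 3, 4}.
The Hessian is diagonal: diag(V_aa, V_bb). Second derivatives: V_aa(-2)=-216, V_aa(1)=108, V_aa(4)=-216; V_bb(2)=-24, V_bb(3)=12, V_bb(4)=-24.
Saddle points occur where the two diagonal entries have opposite signs: (-2, 3), (1, 2), (1, 4), (4, 3). Count: 4.

4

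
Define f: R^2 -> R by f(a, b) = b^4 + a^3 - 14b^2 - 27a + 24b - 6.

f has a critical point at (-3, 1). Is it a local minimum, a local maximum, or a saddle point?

local maximum

The mixed partial ∂²f/∂a∂b is 0, so the Hessian at any point is diag(f_aa, f_bb) = diag(6a, 4(3b^2 - 7)).
At (-3, 1): H = diag(-18, -16).
Both eigenvalues are negative, so H is negative definite: a local maximum.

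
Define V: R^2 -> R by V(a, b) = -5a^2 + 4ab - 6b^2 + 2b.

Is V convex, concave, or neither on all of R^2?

V is quadratic, so its Hessian is the constant matrix H = [[-10, 4], [4, -12]].
det(H) = 104, tr(H) = -22.
det(H) > 0 and tr(H) < 0, so H is negative definite everywhere: concave.

concave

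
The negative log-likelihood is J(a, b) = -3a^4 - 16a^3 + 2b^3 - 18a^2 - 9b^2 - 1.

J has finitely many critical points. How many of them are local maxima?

J separates as a function of a plus a function of b, so ∇J=0 decouples.
∂J/∂a = -12a(a + 1)(a + 3) = 0 at a ∈ {-3, -1, 0}; ∂J/∂b = 6b(b - 3) = 0 at b ∈ {0, 3}.
The Hessian is diagonal: diag(J_aa, J_bb). Second derivatives: J_aa(-3)=-72, J_aa(-1)=24, J_aa(0)=-36; J_bb(0)=-18, J_bb(3)=18.
Local maxima occur where both diagonal entries negative: (-3, 0), (0, 0). Count: 2.

2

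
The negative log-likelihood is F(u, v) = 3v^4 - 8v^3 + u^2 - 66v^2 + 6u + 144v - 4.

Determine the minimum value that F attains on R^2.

-580

F(u,v) separates as P(u) + Q(v) − 4, so its minimum is min P + min Q − 4.
P'(u) = 2u + 6 vanishes at u ∈ {-3}; Q'(v) = 12(v - 4)(v - 1)(v + 3) vanishes at v ∈ {-3, 1, 4}.
Local minima of P (where P''>0): P(-3)=-9. Local minima of Q: Q(-3)=-567, Q(4)=-224.
So the global minimum of F is P(-3) + Q(-3) − 4 = -9 − 567 − 4 = -580, attained at (-3, -3).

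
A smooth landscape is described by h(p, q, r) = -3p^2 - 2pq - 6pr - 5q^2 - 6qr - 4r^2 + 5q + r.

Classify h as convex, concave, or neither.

concave

h is quadratic, so its Hessian is the constant matrix H = [[-6, -2, -6], [-2, -10, -6], [-6, -6, -8]].
Leading principal minors: -6, 56, -16.
Signs alternate −, +, − ⇒ H ≺ 0 ⇒ concave.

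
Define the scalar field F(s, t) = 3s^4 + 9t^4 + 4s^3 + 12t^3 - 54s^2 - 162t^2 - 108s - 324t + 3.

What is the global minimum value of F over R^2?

-1833

F(s,t) separates as P(s) + Q(t) + 3, so its minimum is min P + min Q + 3.
P'(s) = 12(s - 3)(s + 1)(s + 3) vanishes at s ∈ {-3, -1, 3}; Q'(t) = 36(t - 3)(t + 1)(t + 3) vanishes at t ∈ {-3, -1, 3}.
Local minima of P (where P''>0): P(-3)=-27, P(3)=-459. Local minima of Q: Q(-3)=-81, Q(3)=-1377.
So the global minimum of F is P(3) + Q(3) + 3 = -459 − 1377 + 3 = -1833, attained at (3, 3).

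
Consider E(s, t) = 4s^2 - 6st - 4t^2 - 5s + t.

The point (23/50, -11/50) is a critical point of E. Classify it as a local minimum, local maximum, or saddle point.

The Hessian of E is constant: H = [[8, -6], [-6, -8]].
det(H) = 8·(-8) − (-6)² = -100.
Since det(H) < 0, H is indefinite and the critical point is a saddle point.

saddle point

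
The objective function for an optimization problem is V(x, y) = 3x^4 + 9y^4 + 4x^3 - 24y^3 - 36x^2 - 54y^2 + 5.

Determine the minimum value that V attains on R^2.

V(x,y) separates as P(x) + Q(y) + 5, so its minimum is min P + min Q + 5.
P'(x) = 12x(x - 2)(x + 3) vanishes at x ∈ {-3, 0, 2}; Q'(y) = 36y(y - 3)(y + 1) vanishes at y ∈ {-1, 0, 3}.
Local minima of P (where P''>0): P(-3)=-189, P(2)=-64. Local minima of Q: Q(-1)=-21, Q(3)=-405.
So the global minimum of V is P(-3) + Q(3) + 5 = -189 − 405 + 5 = -589, attained at (-3, 3).

-589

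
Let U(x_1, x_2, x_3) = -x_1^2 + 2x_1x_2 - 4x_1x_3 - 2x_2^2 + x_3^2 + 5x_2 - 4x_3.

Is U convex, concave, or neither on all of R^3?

U is quadratic, so its Hessian is the constant matrix H = [[-2, 2, -4], [2, -4, 0], [-4, 0, 2]].
Leading principal minors: -2, 4, 72.
Neither pattern holds ⇒ H is indefinite ⇒ neither convex nor concave.

neither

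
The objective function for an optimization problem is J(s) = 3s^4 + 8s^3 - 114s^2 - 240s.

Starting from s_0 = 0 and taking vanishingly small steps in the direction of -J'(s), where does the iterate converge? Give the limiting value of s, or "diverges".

J'(s) = 12(s - 4)(s + 1)(s + 5), so J'(0) = -240.
Gradient descent moves in the -J' direction, i.e. s is increasing.
The nearest critical point in that direction is s = 4, where J'' = 540 > 0 (a local minimum). The iterate converges there.

4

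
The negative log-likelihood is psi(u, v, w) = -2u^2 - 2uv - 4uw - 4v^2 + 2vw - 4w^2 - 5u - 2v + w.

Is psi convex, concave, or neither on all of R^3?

psi is quadratic, so its Hessian is the constant matrix H = [[-4, -2, -4], [-2, -8, 2], [-4, 2, -8]].
Leading principal minors: -4, 28, -48.
Signs alternate −, +, − ⇒ H ≺ 0 ⇒ concave.

concave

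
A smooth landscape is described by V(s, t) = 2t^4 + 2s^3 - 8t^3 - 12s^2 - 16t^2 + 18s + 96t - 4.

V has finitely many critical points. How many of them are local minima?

V separates as a function of s plus a function of t, so ∇V=0 decouples.
∂V/∂s = 6(s - 3)(s - 1) = 0 at s ∈ {1, 3}; ∂V/∂t = 8(t - 3)(t - 2)(t + 2) = 0 at t ∈ {-2, 2, 3}.
The Hessian is diagonal: diag(V_ss, V_tt). Second derivatives: V_ss(1)=-12, V_ss(3)=12; V_tt(-2)=160, V_tt(2)=-32, V_tt(3)=40.
Local minima occur where both diagonal entries positive: (3, -2), (3, 3). Count: 2.

2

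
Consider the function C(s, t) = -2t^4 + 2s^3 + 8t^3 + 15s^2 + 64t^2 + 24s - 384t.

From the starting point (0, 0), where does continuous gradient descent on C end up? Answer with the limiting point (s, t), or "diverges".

(-1, 3)

C is separable, so gradient descent decouples: s follows -∂C/∂s, t follows -∂C/∂t.
∂C/∂s = 6(s + 1)(s + 4); at s=0 this is 24, so s decreases.
∂C/∂t = -8(t - 4)(t - 3)(t + 4); at t=0 this is -384, so t increases.
s converges to its nearest critical value -1 (a local min of the s-part); t converges to 3. The iterate converges to (-1, 3).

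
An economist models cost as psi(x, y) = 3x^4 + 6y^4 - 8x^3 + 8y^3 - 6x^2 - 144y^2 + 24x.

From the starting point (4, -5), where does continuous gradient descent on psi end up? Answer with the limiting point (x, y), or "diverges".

(2, -4)

psi is separable, so gradient descent decouples: x follows -∂psi/∂x, y follows -∂psi/∂y.
∂psi/∂x = 12(x - 2)(x - 1)(x + 1); at x=4 this is 360, so x decreases.
∂psi/∂y = 24y(y - 3)(y + 4); at y=-5 this is -960, so y increases.
x converges to its nearest critical value 2 (a local min of the x-part); y converges to -4. The iterate converges to (2, -4).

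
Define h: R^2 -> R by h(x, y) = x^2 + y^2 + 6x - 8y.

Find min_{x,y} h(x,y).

h(x,y) separates as P(x) + Q(y), so its minimum is min P + min Q.
P'(x) = 2x + 6 vanishes at x ∈ {-3}; Q'(y) = 2y - 8 vanishes at y ∈ {4}.
Local minima of P (where P''>0): P(-3)=-9. Local minima of Q: Q(4)=-16.
So the global minimum of h is P(-3) + Q(4) = -9 − 16 = -25, attained at (-3, 4).

-25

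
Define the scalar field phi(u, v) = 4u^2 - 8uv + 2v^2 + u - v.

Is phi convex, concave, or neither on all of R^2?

phi is quadratic, so its Hessian is the constant matrix H = [[8, -8], [-8, 4]].
det(H) = -32, tr(H) = 12.
det(H) < 0, so H is indefinite: neither convex nor concave.

neither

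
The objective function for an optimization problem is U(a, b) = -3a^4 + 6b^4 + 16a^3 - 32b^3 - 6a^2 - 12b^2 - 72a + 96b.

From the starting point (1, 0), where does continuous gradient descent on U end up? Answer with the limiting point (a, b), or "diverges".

(2, -1)

U is separable, so gradient descent decouples: a follows -∂U/∂a, b follows -∂U/∂b.
∂U/∂a = -12(a - 3)(a - 2)(a + 1); at a=1 this is -48, so a increases.
∂U/∂b = 24(b - 4)(b - 1)(b + 1); at b=0 this is 96, so b decreases.
a converges to its nearest critical value 2 (a local min of the a-part); b converges to -1. The iterate converges to (2, -1).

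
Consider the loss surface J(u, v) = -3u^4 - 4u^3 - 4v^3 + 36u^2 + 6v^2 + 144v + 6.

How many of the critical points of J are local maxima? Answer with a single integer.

J separates as a function of u plus a function of v, so ∇J=0 decouples.
∂J/∂u = -12u(u - 2)(u + 3) = 0 at u ∈ {-3, 0, 2}; ∂J/∂v = -12(v - 4)(v + 3) = 0 at v ∈ {-3, 4}.
The Hessian is diagonal: diag(J_uu, J_vv). Second derivatives: J_uu(-3)=-180, J_uu(0)=72, J_uu(2)=-120; J_vv(-3)=84, J_vv(4)=-84.
Local maxima occur where both diagonal entries negative: (-3, 4), (2, 4). Count: 2.

2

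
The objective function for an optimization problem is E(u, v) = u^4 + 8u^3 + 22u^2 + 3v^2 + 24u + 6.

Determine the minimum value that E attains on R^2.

E(u,v) separates as P(u) + Q(v) + 6, so its minimum is min P + min Q + 6.
P'(u) = 4(u + 1)(u + 2)(u + 3) vanishes at u ∈ {-3, -2, -1}; Q'(v) = 6v vanishes at v ∈ {0}.
Local minima of P (where P''>0): P(-3)=-9, P(-1)=-9. Local minima of Q: Q(0)=0.
So the global minimum of E is P(-3) + Q(0) + 6 = -9 + 0 + 6 = -3, attained at (-3, 0).

-3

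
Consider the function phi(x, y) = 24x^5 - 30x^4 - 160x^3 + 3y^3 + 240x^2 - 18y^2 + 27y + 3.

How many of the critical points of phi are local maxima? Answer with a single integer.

phi separates as a function of x plus a function of y, so ∇phi=0 decouples.
∂phi/∂x = 120x(x - 2)(x - 1)(x + 2) = 0 at x ∈ {-2, 0, 1, 2}; ∂phi/∂y = 9(y - 3)(y - 1) = 0 at y ∈ {1, 3}.
The Hessian is diagonal: diag(phi_xx, phi_yy). Second derivatives: phi_xx(-2)=-2880, phi_xx(0)=480, phi_xx(1)=-360, phi_xx(2)=960; phi_yy(1)=-18, phi_yy(3)=18.
Local maxima occur where both diagonal entries negative: (-2, 1), (1, 1). Count: 2.

2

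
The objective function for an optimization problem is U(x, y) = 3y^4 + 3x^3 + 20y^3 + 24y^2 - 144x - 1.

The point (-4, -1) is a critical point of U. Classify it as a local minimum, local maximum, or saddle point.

local maximum

The mixed partial ∂²U/∂x∂y is 0, so the Hessian at any point is diag(U_xx, U_yy) = diag(18x, 12(3y^2 + 10y + 4)).
At (-4, -1): H = diag(-72, -36).
Both eigenvalues are negative, so H is negative definite: a local maximum.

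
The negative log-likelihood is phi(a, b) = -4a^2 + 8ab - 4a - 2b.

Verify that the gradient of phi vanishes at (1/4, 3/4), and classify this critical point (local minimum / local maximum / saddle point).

saddle point

∇phi = (-8a + 8b - 4, 8a - 2); substituting (1/4, 3/4) gives ∇phi = (0, 0), so (1/4, 3/4) is indeed a critical point.
The Hessian of phi is constant: H = [[-8, 8], [8, 0]].
det(H) = (-8)·0 − 8² = -64.
Since det(H) < 0, H is indefinite and the critical point is a saddle point.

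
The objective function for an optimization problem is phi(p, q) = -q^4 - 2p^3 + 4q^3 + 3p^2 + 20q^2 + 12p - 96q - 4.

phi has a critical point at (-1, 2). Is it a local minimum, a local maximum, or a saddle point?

The mixed partial ∂²phi/∂p∂q is 0, so the Hessian at any point is diag(phi_pp, phi_qq) = diag(6(-2p + 1), 4(-3q^2 + 6q + 10)).
At (-1, 2): H = diag(18, 40).
Both eigenvalues are positive, so H is positive definite: a local minimum.

local minimum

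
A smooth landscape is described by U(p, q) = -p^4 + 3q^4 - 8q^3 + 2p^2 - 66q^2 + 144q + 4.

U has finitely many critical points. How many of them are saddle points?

U separates as a function of p plus a function of q, so ∇U=0 decouples.
∂U/∂p = -4p(p - 1)(p + 1) = 0 at p ∈ {-1, 0, 1}; ∂U/∂q = 12(q - 4)(q - 1)(q + 3) = 0 at q ∈ {-3, 1, 4}.
The Hessian is diagonal: diag(U_pp, U_qq). Second derivatives: U_pp(-1)=-8, U_pp(0)=4, U_pp(1)=-8; U_qq(-3)=336, U_qq(1)=-144, U_qq(4)=252.
Saddle points occur where the two diagonal entries have opposite signs: (-1, -3), (-1, 4), (0, 1), (1, -3), (1, 4). Count: 5.

5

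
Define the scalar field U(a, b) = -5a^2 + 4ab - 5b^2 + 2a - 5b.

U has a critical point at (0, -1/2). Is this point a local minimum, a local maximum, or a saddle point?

local maximum

The Hessian of U is constant: H = [[-10, 4], [4, -10]].
det(H) = (-10)·(-10) − 4² = 84.
det(H) > 0 and tr(H) = -20 < 0, so H is negative definite and the point is a local maximum.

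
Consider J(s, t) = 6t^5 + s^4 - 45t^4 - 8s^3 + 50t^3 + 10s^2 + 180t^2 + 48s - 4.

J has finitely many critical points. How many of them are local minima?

4

J separates as a function of s plus a function of t, so ∇J=0 decouples.
∂J/∂s = 4(s - 4)(s - 3)(s + 1) = 0 at s ∈ {-1, 3, 4}; ∂J/∂t = 30t(t - 4)(t - 3)(t + 1) = 0 at t ∈ {-1, 0, 3, 4}.
The Hessian is diagonal: diag(J_ss, J_tt). Second derivatives: J_ss(-1)=80, J_ss(3)=-16, J_ss(4)=20; J_tt(-1)=-600, J_tt(0)=360, J_tt(3)=-360, J_tt(4)=600.
Local minima occur where both diagonal entries positive: (-1, 0), (-1, 4), (4, 0), (4, 4). Count: 4.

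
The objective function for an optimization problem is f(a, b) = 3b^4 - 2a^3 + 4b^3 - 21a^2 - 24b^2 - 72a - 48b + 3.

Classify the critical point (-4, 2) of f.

The mixed partial ∂²f/∂a∂b is 0, so the Hessian at any point is diag(f_aa, f_bb) = diag(-6(2a + 7), 12(3b^2 + 2b - 4)).
At (-4, 2): H = diag(6, 144).
Both eigenvalues are positive, so H is positive definite: a local minimum.

local minimum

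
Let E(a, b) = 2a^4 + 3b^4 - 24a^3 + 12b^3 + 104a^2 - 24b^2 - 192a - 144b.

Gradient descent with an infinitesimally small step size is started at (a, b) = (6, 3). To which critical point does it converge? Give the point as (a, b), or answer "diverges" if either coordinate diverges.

(4, 2)

E is separable, so gradient descent decouples: a follows -∂E/∂a, b follows -∂E/∂b.
∂E/∂a = 8(a - 4)(a - 3)(a - 2); at a=6 this is 192, so a decreases.
∂E/∂b = 12(b - 2)(b + 2)(b + 3); at b=3 this is 360, so b decreases.
a converges to its nearest critical value 4 (a local min of the a-part); b converges to 2. The iterate converges to (4, 2).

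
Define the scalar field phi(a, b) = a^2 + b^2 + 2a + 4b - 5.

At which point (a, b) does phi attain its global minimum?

(-1, -2)

phi(a,b) separates as P(a) + Q(b) − 5, so its minimum is min P + min Q − 5.
P'(a) = 2a + 2 vanishes at a ∈ {-1}; Q'(b) = 2b + 4 vanishes at b ∈ {-2}.
Local minima of P (where P''>0): P(-1)=-1. Local minima of Q: Q(-2)=-4.
So the global minimum of phi is P(-1) + Q(-2) − 5 = -1 − 4 − 5 = -10, attained at (-1, -2).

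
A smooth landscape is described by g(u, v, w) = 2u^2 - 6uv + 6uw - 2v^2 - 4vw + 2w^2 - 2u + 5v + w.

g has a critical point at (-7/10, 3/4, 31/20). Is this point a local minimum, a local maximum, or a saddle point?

The Hessian is constant: H = [[4, -6, 6], [-6, -4, -4], [6, -4, 4]].
Leading principal minors: Δ₁ = 4, Δ₂ = -52, Δ₃ = 160.
The minors fit neither the all-positive nor the alternating-sign pattern, so H is indefinite: a saddle point.

saddle point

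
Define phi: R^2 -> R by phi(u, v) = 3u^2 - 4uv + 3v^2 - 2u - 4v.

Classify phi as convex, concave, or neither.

convex

phi is quadratic, so its Hessian is the constant matrix H = [[6, -4], [-4, 6]].
det(H) = 20, tr(H) = 12.
det(H) > 0 and tr(H) > 0, so H is positive definite everywhere: convex.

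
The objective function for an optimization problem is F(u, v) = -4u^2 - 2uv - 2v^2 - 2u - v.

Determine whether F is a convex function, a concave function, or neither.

concave

F is quadratic, so its Hessian is the constant matrix H = [[-8, -2], [-2, -4]].
det(H) = 28, tr(H) = -12.
det(H) > 0 and tr(H) < 0, so H is negative definite everywhere: concave.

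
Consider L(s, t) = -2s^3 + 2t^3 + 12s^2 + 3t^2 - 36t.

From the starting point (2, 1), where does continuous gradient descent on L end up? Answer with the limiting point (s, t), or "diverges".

L is separable, so gradient descent decouples: s follows -∂L/∂s, t follows -∂L/∂t.
∂L/∂s = -6s(s - 4); at s=2 this is 24, so s decreases.
∂L/∂t = 6(t - 2)(t + 3); at t=1 this is -24, so t increases.
s converges to its nearest critical value 0 (a local min of the s-part); t converges to 2. The iterate converges to (0, 2).

(0, 2)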